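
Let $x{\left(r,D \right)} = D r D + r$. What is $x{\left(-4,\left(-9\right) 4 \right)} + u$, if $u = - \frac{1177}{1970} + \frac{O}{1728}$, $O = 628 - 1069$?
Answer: $- \frac{981315817}{189120} \approx -5188.9$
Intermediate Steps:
$O = -441$ ($O = 628 - 1069 = -441$)
$x{\left(r,D \right)} = r + r D^{2}$ ($x{\left(r,D \right)} = r D^{2} + r = r + r D^{2}$)
$u = - \frac{161257}{189120}$ ($u = - \frac{1177}{1970} - \frac{441}{1728} = \left(-1177\right) \frac{1}{1970} - \frac{49}{192} = - \frac{1177}{1970} - \frac{49}{192} = - \frac{161257}{189120} \approx -0.85267$)
$x{\left(-4,\left(-9\right) 4 \right)} + u = - 4 \left(1 + \left(\left(-9\right) 4\right)^{2}\right) - \frac{161257}{189120} = - 4 \left(1 + \left(-36\right)^{2}\right) - \frac{161257}{189120} = - 4 \left(1 + 1296\right) - \frac{161257}{189120} = \left(-4\right) 1297 - \frac{161257}{189120} = -5188 - \frac{161257}{189120} = - \frac{981315817}{189120}$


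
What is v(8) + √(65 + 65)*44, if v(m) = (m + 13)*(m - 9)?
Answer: -21 + 44*√130 ≈ 480.68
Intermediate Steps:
v(m) = (-9 + m)*(13 + m) (v(m) = (13 + m)*(-9 + m) = (-9 + m)*(13 + m))
v(8) + √(65 + 65)*44 = (-117 + 8² + 4*8) + √(65 + 65)*44 = (-117 + 64 + 32) + √130*44 = -21 + 44*√130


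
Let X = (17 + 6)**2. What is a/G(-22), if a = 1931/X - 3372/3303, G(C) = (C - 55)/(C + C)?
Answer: 6125740/4077003 ≈ 1.5025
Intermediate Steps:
X = 529 (X = 23**2 = 529)
G(C) = (-55 + C)/(2*C) (G(C) = (-55 + C)/((2*C)) = (-55 + C)*(1/(2*C)) = (-55 + C)/(2*C))
a = 1531435/582429 (a = 1931/529 - 3372/3303 = 1931*(1/529) - 3372*1/3303 = 1931/529 - 1124/1101 = 1531435/582429 ≈ 2.6294)
a/G(-22) = 1531435/(582429*(((1/2)*(-55 - 22)/(-22)))) = 1531435/(582429*(((1/2)*(-1/22)*(-77)))) = 1531435/(582429*(7/4)) = (1531435/582429)*(4/7) = 6125740/4077003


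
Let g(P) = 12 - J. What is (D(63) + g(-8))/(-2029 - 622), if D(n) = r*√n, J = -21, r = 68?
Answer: -3/241 - 204*√7/2651 ≈ -0.21604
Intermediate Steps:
D(n) = 68*√n
g(P) = 33 (g(P) = 12 - 1*(-21) = 12 + 21 = 33)
(D(63) + g(-8))/(-2029 - 622) = (68*√63 + 33)/(-2029 - 622) = (68*(3*√7) + 33)/(-2651) = (204*√7 + 33)*(-1/2651) = (33 + 204*√7)*(-1/2651) = -3/241 - 204*√7/2651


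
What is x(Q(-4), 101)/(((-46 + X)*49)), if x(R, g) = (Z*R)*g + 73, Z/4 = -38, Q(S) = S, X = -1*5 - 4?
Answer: -8783/385 ≈ -22.813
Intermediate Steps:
X = -9 (X = -5 - 4 = -9)
Z = -152 (Z = 4*(-38) = -152)
x(R, g) = 73 - 152*R*g (x(R, g) = (-152*R)*g + 73 = -152*R*g + 73 = 73 - 152*R*g)
x(Q(-4), 101)/(((-46 + X)*49)) = (73 - 152*(-4)*101)/(((-46 - 9)*49)) = (73 + 61408)/((-55*49)) = 61481/(-2695) = 61481*(-1/2695) = -8783/385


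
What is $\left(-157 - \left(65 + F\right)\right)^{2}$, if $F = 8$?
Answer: $52900$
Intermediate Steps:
$\left(-157 - \left(65 + F\right)\right)^{2} = \left(-157 - 73\right)^{2} = \left(-230\right)^{2} = 52900$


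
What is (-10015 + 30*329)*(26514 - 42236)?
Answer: 2279690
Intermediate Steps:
(-10015 + 30*329)*(26514 - 42236) = (-10015 + 9870)*(-15722) = -145*(-15722) = 2279690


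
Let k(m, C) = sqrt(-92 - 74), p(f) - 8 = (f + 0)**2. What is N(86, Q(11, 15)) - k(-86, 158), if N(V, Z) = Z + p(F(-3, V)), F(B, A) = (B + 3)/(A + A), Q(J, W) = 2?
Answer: 10 - I*sqrt(166) ≈ 10.0 - 12.884*I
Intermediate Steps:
F(B, A) = (3 + B)/(2*A) (F(B, A) = (3 + B)/((2*A)) = (3 + B)*(1/(2*A)) = (3 + B)/(2*A))
p(f) = 8 + f**2 (p(f) = 8 + (f + 0)**2 = 8 + f**2)
k(m, C) = I*sqrt(166) (k(m, C) = sqrt(-166) = I*sqrt(166))
N(V, Z) = 8 + Z (N(V, Z) = Z + (8 + ((3 - 3)/(2*V))**2) = Z + (8 + ((1/2)*0/V)**2) = Z + (8 + 0**2) = Z + (8 + 0) = Z + 8 = 8 + Z)
N(86, Q(11, 15)) - k(-86, 158) = (8 + 2) - I*sqrt(166) = 10 - I*sqrt(166)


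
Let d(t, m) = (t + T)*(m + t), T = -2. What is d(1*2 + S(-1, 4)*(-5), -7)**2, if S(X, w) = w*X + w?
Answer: 0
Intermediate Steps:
S(X, w) = w + X*w (S(X, w) = X*w + w = w + X*w)
d(t, m) = (-2 + t)*(m + t) (d(t, m) = (t - 2)*(m + t) = (-2 + t)*(m + t))
d(1*2 + S(-1, 4)*(-5), -7)**2 = ((1*2 + (4*(1 - 1))*(-5))**2 - 2*(-7) - 2*(1*2 + (4*(1 - 1))*(-5)) - 7*(1*2 + (4*(1 - 1))*(-5)))**2 = ((2 + (4*0)*(-5))**2 + 14 - 2*(2 + (4*0)*(-5)) - 7*(2 + (4*0)*(-5)))**2 = ((2 + 0*(-5))**2 + 14 - 2*(2 + 0*(-5)) - 7*(2 + 0*(-5)))**2 = ((2 + 0)**2 + 14 - 2*(2 + 0) - 7*(2 + 0))**2 = (2**2 + 14 - 2*2 - 7*2)**2 = (4 + 14 - 4 - 14)**2 = 0**2 = 0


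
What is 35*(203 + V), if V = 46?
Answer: 8715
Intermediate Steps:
35*(203 + V) = 35*(203 + 46) = 35*249 = 8715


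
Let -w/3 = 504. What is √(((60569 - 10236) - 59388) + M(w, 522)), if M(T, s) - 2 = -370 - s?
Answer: 3*I*√1105 ≈ 99.725*I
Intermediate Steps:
w = -1512 (w = -3*504 = -1512)
M(T, s) = -368 - s (M(T, s) = 2 + (-370 - s) = -368 - s)
√(((60569 - 10236) - 59388) + M(w, 522)) = √(((60569 - 10236) - 59388) + (-368 - 1*522)) = √((50333 - 59388) + (-368 - 522)) = √(-9055 - 890) = √(-9945) = 3*I*√1105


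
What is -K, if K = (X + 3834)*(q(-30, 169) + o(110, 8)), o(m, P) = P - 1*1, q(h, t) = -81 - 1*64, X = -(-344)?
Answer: 576564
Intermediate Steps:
X = 344 (X = -86*(-4) = 344)
q(h, t) = -145 (q(h, t) = -81 - 64 = -145)
o(m, P) = -1 + P (o(m, P) = P - 1 = -1 + P)
K = -576564 (K = (344 + 3834)*(-145 + (-1 + 8)) = 4178*(-145 + 7) = 4178*(-138) = -576564)
-K = -1*(-576564) = 576564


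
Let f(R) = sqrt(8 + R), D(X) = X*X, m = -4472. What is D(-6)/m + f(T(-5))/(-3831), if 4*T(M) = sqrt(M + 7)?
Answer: -9/1118 - sqrt(32 + sqrt(2))/7662 ≈ -0.0088045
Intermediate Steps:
T(M) = sqrt(7 + M)/4 (T(M) = sqrt(M + 7)/4 = sqrt(7 + M)/4)
D(X) = X**2
D(-6)/m + f(T(-5))/(-3831) = (-6)**2/(-4472) + sqrt(8 + sqrt(7 - 5)/4)/(-3831) = 36*(-1/4472) + sqrt(8 + sqrt(2)/4)*(-1/3831) = -9/1118 - sqrt(8 + sqrt(2)/4)/3831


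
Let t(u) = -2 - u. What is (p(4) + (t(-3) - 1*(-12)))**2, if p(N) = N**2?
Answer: 841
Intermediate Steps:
(p(4) + (t(-3) - 1*(-12)))**2 = (4**2 + ((-2 - 1*(-3)) - 1*(-12)))**2 = (16 + ((-2 + 3) + 12))**2 = (16 + (1 + 12))**2 = (16 + 13)**2 = 29**2 = 841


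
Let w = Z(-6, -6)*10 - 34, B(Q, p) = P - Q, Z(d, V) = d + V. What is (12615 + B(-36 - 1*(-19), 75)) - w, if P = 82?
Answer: 12868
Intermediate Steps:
Z(d, V) = V + d
B(Q, p) = 82 - Q
w = -154 (w = (-6 - 6)*10 - 34 = -12*10 - 34 = -120 - 34 = -154)
(12615 + B(-36 - 1*(-19), 75)) - w = (12615 + (82 - (-36 - 1*(-19)))) - 1*(-154) = (12615 + (82 - (-36 + 19))) + 154 = (12615 + (82 - 1*(-17))) + 154 = (12615 + (82 + 17)) + 154 = (12615 + 99) + 154 = 12714 + 154 = 12868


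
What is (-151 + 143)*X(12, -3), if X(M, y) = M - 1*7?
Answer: -40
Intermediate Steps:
X(M, y) = -7 + M (X(M, y) = M - 7 = -7 + M)
(-151 + 143)*X(12, -3) = (-151 + 143)*(-7 + 12) = -8*5 = -40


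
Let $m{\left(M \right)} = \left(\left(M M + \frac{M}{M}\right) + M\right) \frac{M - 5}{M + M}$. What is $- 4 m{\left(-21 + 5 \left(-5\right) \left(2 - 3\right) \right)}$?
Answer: $\frac{21}{2} \approx 10.5$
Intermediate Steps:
$m{\left(M \right)} = \frac{\left(-5 + M\right) \left(1 + M + M^{2}\right)}{2 M}$ ($m{\left(M \right)} = \left(\left(M^{2} + 1\right) + M\right) \frac{-5 + M}{2 M} = \left(\left(1 + M^{2}\right) + M\right) \left(-5 + M\right) \frac{1}{2 M} = \left(1 + M + M^{2}\right) \frac{-5 + M}{2 M} = \frac{\left(-5 + M\right) \left(1 + M + M^{2}\right)}{2 M}$)
$- 4 m{\left(-21 + 5 \left(-5\right) \left(2 - 3\right) \right)} = - 4 \left(-2 + \frac{\left(-21 + 5 \left(-5\right) \left(2 - 3\right)\right)^{2}}{2} - 2 \left(-21 + 5 \left(-5\right) \left(2 - 3\right)\right) - \frac{5}{2 \left(-21 + 5 \left(-5\right) \left(2 - 3\right)\right)}\right) = - 4 \left(-2 + \frac{\left(-21 - -25\right)^{2}}{2} - 2 \left(-21 - -25\right) - \frac{5}{2 \left(-21 - -25\right)}\right) = - 4 \left(-2 + \frac{\left(-21 + 25\right)^{2}}{2} - 2 \left(-21 + 25\right) - \frac{5}{2 \left(-21 + 25\right)}\right) = - 4 \left(-2 + \frac{4^{2}}{2} - 8 - \frac{5}{2 \cdot 4}\right) = - 4 \left(-2 + \frac{1}{2} \cdot 16 - 8 - \frac{5}{8}\right) = - 4 \left(-2 + 8 - 8 - \frac{5}{8}\right) = \left(-4\right) \left(- \frac{21}{8}\right) = \frac{21}{2}$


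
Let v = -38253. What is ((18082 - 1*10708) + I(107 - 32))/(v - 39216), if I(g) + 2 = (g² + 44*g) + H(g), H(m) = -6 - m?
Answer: -16216/77469 ≈ -0.20932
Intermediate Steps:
I(g) = -8 + g² + 43*g (I(g) = -2 + ((g² + 44*g) + (-6 - g)) = -2 + (-6 + g² + 43*g) = -8 + g² + 43*g)
((18082 - 1*10708) + I(107 - 32))/(v - 39216) = ((18082 - 1*10708) + (-8 + (107 - 32)² + 43*(107 - 32)))/(-38253 - 39216) = ((18082 - 10708) + (-8 + 75² + 43*75))/(-77469) = (7374 + (-8 + 5625 + 3225))*(-1/77469) = (7374 + 8842)*(-1/77469) = 16216*(-1/77469) = -16216/77469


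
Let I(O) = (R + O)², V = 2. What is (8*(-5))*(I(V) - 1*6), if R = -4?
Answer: 80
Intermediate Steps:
I(O) = (-4 + O)²
(8*(-5))*(I(V) - 1*6) = (8*(-5))*((-4 + 2)² - 1*6) = -40*((-2)² - 6) = -40*(4 - 6) = -40*(-2) = 80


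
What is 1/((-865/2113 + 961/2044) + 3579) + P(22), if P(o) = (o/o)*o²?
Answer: 7481610166336/15457863321 ≈ 484.00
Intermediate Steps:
P(o) = o² (P(o) = 1*o² = o²)
1/((-865/2113 + 961/2044) + 3579) + P(22) = 1/((-865/2113 + 961/2044) + 3579) + 22² = 1/((-865*1/2113 + 961*(1/2044)) + 3579) + 484 = 1/((-865/2113 + 961/2044) + 3579) + 484 = 1/(262533/4318972 + 3579) + 484 = 1/(15457863321/4318972) + 484 = 4318972/15457863321 + 484 = 7481610166336/15457863321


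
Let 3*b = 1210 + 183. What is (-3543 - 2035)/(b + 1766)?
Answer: -16734/6691 ≈ -2.5010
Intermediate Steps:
b = 1393/3 (b = (1210 + 183)/3 = (⅓)*1393 = 1393/3 ≈ 464.33)
(-3543 - 2035)/(b + 1766) = (-3543 - 2035)/(1393/3 + 1766) = -5578/6691/3 = -5578*3/6691 = -16734/6691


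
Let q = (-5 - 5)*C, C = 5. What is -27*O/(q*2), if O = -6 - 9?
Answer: -81/20 ≈ -4.0500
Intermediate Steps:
q = -50 (q = (-5 - 5)*5 = -10*5 = -50)
O = -15
-27*O/(q*2) = -(-405)/((-50*2)) = -(-405)/(-100) = -(-405)*(-1)/100 = -27*3/20 = -81/20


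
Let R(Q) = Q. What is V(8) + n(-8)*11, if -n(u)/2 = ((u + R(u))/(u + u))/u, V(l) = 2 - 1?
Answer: 15/4 ≈ 3.7500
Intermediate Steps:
V(l) = 1
n(u) = -2/u (n(u) = -2*(u + u)/(u + u)/u = -2*(2*u)/((2*u))/u = -2*(2*u)*(1/(2*u))/u = -2/u)
V(8) + n(-8)*11 = 1 - 2/(-8)*11 = 1 - 2*(-⅛)*11 = 1 + (¼)*11 = 1 + 11/4 = 15/4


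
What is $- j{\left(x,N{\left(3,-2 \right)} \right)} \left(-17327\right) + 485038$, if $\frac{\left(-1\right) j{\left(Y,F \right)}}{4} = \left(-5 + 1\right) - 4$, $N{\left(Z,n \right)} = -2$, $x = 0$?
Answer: $1039502$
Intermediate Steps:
$j{\left(Y,F \right)} = 32$ ($j{\left(Y,F \right)} = - 4 \left(\left(-5 + 1\right) - 4\right) = - 4 \left(-4 - 4\right) = \left(-4\right) \left(-8\right) = 32$)
$- j{\left(x,N{\left(3,-2 \right)} \right)} \left(-17327\right) + 485038 = \left(-1\right) 32 \left(-17327\right) + 485038 = \left(-32\right) \left(-17327\right) + 485038 = 554464 + 485038 = 1039502$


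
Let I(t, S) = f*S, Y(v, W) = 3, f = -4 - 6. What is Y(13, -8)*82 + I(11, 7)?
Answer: 176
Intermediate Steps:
f = -10
I(t, S) = -10*S
Y(13, -8)*82 + I(11, 7) = 3*82 - 10*7 = 246 - 70 = 176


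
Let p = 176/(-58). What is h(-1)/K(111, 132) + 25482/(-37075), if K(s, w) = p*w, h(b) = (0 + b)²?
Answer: -297074087/430663200 ≈ -0.68981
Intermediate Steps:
p = -88/29 (p = 176*(-1/58) = -88/29 ≈ -3.0345)
h(b) = b²
K(s, w) = -88*w/29
h(-1)/K(111, 132) + 25482/(-37075) = (-1)²/((-88/29*132)) + 25482/(-37075) = 1/(-11616/29) + 25482*(-1/37075) = 1*(-29/11616) - 25482/37075 = -29/11616 - 25482/37075 = -297074087/430663200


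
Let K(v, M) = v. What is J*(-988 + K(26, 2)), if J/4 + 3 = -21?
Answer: 92352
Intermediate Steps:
J = -96 (J = -12 + 4*(-21) = -12 - 84 = -96)
J*(-988 + K(26, 2)) = -96*(-988 + 26) = -96*(-962) = 92352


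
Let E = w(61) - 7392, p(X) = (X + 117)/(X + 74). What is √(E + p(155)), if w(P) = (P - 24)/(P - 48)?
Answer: 15*I*√291004727/2977 ≈ 85.953*I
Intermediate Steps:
w(P) = (-24 + P)/(-48 + P)
p(X) = (117 + X)/(74 + X)
E = -96059/13 (E = (-24 + 61)/(-48 + 61) - 7392 = 37/13 - 7392 = -96059/13 ≈ -7389.2)
√(E + p(155)) = √(-96059/13 + (117 + 155)/(74 + 155)) = √(-96059/13 + 272/229) = √(-21993975/2977) = 15*I*√291004727/2977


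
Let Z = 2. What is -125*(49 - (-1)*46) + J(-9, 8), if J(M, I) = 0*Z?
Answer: -11875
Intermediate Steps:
J(M, I) = 0 (J(M, I) = 0*2 = 0)
-125*(49 - (-1)*46) + J(-9, 8) = -125*(49 - (-1)*46) + 0 = -125*(49 - 1*(-46)) + 0 = -125*(49 + 46) + 0 = -125*95 + 0 = -11875 + 0 = -11875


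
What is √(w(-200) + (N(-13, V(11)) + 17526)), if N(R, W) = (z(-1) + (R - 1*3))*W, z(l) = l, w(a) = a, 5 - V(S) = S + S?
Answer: √17615 ≈ 132.72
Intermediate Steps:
V(S) = 5 - 2*S (V(S) = 5 - (S + S) = 5 - 2*S)
N(R, W) = W*(-4 + R) (N(R, W) = (-1 + (R - 1*3))*W = (-1 + (R - 3))*W = (-1 + (-3 + R))*W = (-4 + R)*W = W*(-4 + R))
√(w(-200) + (N(-13, V(11)) + 17526)) = √(-200 + ((5 - 2*11)*(-4 - 13) + 17526)) = √(-200 + ((5 - 22)*(-17) + 17526)) = √(-200 + (-17*(-17) + 17526)) = √(-200 + (289 + 17526)) = √(-200 + 17815) = √17615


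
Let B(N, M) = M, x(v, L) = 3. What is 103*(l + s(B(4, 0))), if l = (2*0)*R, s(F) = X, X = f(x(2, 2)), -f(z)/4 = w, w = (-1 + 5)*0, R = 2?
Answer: 0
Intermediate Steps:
w = 0 (w = 4*0 = 0)
f(z) = 0 (f(z) = -4*0 = 0)
X = 0
s(F) = 0
l = 0 (l = (2*0)*2 = 0*2 = 0)
103*(l + s(B(4, 0))) = 103*(0 + 0) = 103*0 = 0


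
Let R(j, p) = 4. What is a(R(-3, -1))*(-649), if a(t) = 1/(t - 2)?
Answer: -649/2 ≈ -324.50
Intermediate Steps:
a(t) = 1/(-2 + t)
a(R(-3, -1))*(-649) = -649/(-2 + 4) = -649/2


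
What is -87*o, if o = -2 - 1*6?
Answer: 696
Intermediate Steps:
o = -8 (o = -2 - 6 = -8)
-87*o = -87*(-8) = 696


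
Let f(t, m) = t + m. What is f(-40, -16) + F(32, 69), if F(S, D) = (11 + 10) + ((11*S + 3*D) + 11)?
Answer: 535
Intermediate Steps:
F(S, D) = 32 + 3*D + 11*S (F(S, D) = 21 + ((3*D + 11*S) + 11) = 21 + (11 + 3*D + 11*S) = 32 + 3*D + 11*S)
f(t, m) = m + t
f(-40, -16) + F(32, 69) = (-16 - 40) + (32 + 3*69 + 11*32) = -56 + (32 + 207 + 352) = -56 + 591 = 535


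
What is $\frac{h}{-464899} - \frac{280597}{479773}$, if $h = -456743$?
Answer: $\frac{88683694636}{223045987927} \approx 0.3976$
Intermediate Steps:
$\frac{h}{-464899} - \frac{280597}{479773} = - \frac{456743}{-464899} - \frac{280597}{479773} = \left(-456743\right) \left(- \frac{1}{464899}\right) - \frac{280597}{479773} = \frac{456743}{464899} - \frac{280597}{479773} = \frac{88683694636}{223045987927}$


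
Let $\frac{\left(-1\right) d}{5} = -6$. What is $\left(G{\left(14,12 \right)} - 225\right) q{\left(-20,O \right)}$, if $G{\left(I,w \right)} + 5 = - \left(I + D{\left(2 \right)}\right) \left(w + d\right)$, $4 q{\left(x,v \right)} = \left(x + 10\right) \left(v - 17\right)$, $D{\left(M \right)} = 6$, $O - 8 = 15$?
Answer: $16050$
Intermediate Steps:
$O = 23$ ($O = 8 + 15 = 23$)
$d = 30$ ($d = \left(-5\right) \left(-6\right) = 30$)
$q{\left(x,v \right)} = \frac{\left(-17 + v\right) \left(10 + x\right)}{4}$ ($q{\left(x,v \right)} = \frac{\left(x + 10\right) \left(v - 17\right)}{4} = \frac{\left(10 + x\right) \left(-17 + v\right)}{4} = \frac{\left(-17 + v\right) \left(10 + x\right)}{4}$)
$G{\left(I,w \right)} = -5 - \left(6 + I\right) \left(30 + w\right)$ ($G{\left(I,w \right)} = -5 - \left(I + 6\right) \left(w + 30\right) = -5 - \left(6 + I\right) \left(30 + w\right)$)
$\left(G{\left(14,12 \right)} - 225\right) q{\left(-20,O \right)} = \left(\left(-185 - 420 - 72 - 14 \cdot 12\right) - 225\right) \left(- \frac{85}{2} - -85 + \frac{5}{2} \cdot 23 + \frac{1}{4} \cdot 23 \left(-20\right)\right) = \left(\left(-185 - 420 - 72 - 168\right) - 225\right) \left(- \frac{85}{2} + 85 + \frac{115}{2} - 115\right) = \left(-845 - 225\right) \left(-15\right) = \left(-1070\right) \left(-15\right) = 16050$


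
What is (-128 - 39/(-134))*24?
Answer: -205356/67 ≈ -3065.0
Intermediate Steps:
(-128 - 39/(-134))*24 = (-128 - 39*(-1/134))*24 = (-128 + 39/134)*24 = -17113/134*24 = -205356/67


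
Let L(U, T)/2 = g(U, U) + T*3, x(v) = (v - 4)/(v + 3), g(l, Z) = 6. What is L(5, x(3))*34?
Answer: 374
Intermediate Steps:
x(v) = (-4 + v)/(3 + v)
L(U, T) = 12 + 6*T (L(U, T) = 2*(6 + T*3) = 2*(6 + 3*T) = 12 + 6*T)
L(5, x(3))*34 = (12 + 6*((-4 + 3)/(3 + 3)))*34 = (12 + 6*(-1/6))*34 = (12 + 6*((⅙)*(-1)))*34 = (12 + 6*(-⅙))*34 = (12 - 1)*34 = 11*34 = 374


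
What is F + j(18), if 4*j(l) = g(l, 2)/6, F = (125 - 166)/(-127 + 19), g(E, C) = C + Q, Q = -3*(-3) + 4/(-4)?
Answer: 43/54 ≈ 0.79630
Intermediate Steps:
Q = 8 (Q = 9 + 4*(-¼) = 9 - 1 = 8)
g(E, C) = 8 + C (g(E, C) = C + 8 = 8 + C)
F = 41/108 (F = -41/(-108) = -41*(-1/108) = 41/108 ≈ 0.37963)
j(l) = 5/12 (j(l) = ((8 + 2)/6)/4 = (10*(⅙))/4 = (¼)*(5/3) = 5/12)
F + j(18) = 41/108 + 5/12 = 43/54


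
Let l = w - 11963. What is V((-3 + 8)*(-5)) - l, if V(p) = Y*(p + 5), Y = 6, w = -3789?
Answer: 15632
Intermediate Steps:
V(p) = 30 + 6*p (V(p) = 6*(p + 5) = 6*(5 + p) = 30 + 6*p)
l = -15752 (l = -3789 - 11963 = -15752)
V((-3 + 8)*(-5)) - l = (30 + 6*((-3 + 8)*(-5))) - 1*(-15752) = (30 + 6*(5*(-5))) + 15752 = (30 + 6*(-25)) + 15752 = (30 - 150) + 15752 = -120 + 15752 = 15632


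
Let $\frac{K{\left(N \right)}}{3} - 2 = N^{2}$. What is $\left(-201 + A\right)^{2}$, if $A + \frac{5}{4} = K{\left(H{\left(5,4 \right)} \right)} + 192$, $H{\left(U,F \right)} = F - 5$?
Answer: $\frac{25}{16} \approx 1.5625$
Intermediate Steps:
$H{\left(U,F \right)} = -5 + F$ ($H{\left(U,F \right)} = F - 5 = -5 + F$)
$K{\left(N \right)} = 6 + 3 N^{2}$
$A = \frac{799}{4}$ ($A = - \frac{5}{4} + \left(\left(6 + 3 \left(-5 + 4\right)^{2}\right) + 192\right) = - \frac{5}{4} + \left(\left(6 + 3 \left(-1\right)^{2}\right) + 192\right) = - \frac{5}{4} + \left(\left(6 + 3 \cdot 1\right) + 192\right) = - \frac{5}{4} + \left(\left(6 + 3\right) + 192\right) = - \frac{5}{4} + \left(9 + 192\right) = - \frac{5}{4} + 201 = \frac{799}{4} \approx 199.75$)
$\left(-201 + A\right)^{2} = \left(-201 + \frac{799}{4}\right)^{2} = \left(- \frac{5}{4}\right)^{2} = \frac{25}{16}$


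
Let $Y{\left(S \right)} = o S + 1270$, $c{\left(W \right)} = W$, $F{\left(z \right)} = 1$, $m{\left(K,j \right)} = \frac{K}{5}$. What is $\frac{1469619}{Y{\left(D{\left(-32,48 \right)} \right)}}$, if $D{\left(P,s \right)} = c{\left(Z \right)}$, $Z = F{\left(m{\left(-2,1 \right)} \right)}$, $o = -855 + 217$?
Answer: $\frac{1469619}{632} \approx 2325.3$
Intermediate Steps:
$o = -638$
$m{\left(K,j \right)} = \frac{K}{5}$ ($m{\left(K,j \right)} = K \frac{1}{5} = \frac{K}{5}$)
$Z = 1$
$D{\left(P,s \right)} = 1$
$Y{\left(S \right)} = 1270 - 638 S$ ($Y{\left(S \right)} = - 638 S + 1270 = 1270 - 638 S$)
$\frac{1469619}{Y{\left(D{\left(-32,48 \right)} \right)}} = \frac{1469619}{1270 - 638} = \frac{1469619}{632}$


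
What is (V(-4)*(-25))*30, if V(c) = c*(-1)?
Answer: -3000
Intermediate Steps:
V(c) = -c
(V(-4)*(-25))*30 = (-1*(-4)*(-25))*30 = (4*(-25))*30 = -100*30 = -3000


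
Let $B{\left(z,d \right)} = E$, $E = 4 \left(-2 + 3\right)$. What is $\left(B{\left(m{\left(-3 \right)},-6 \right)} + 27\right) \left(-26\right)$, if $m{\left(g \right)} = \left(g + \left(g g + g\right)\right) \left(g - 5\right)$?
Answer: $-806$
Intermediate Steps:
$m{\left(g \right)} = \left(-5 + g\right) \left(g^{2} + 2 g\right)$ ($m{\left(g \right)} = \left(g + \left(g^{2} + g\right)\right) \left(-5 + g\right) = \left(g + \left(g + g^{2}\right)\right) \left(-5 + g\right) = \left(g^{2} + 2 g\right) \left(-5 + g\right) = \left(-5 + g\right) \left(g^{2} + 2 g\right)$)
$E = 4$ ($E = 4 \cdot 1 = 4$)
$B{\left(z,d \right)} = 4$
$\left(B{\left(m{\left(-3 \right)},-6 \right)} + 27\right) \left(-26\right) = \left(4 + 27\right) \left(-26\right) = 31 \left(-26\right) = -806$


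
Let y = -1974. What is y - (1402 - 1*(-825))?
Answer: -4201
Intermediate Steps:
y - (1402 - 1*(-825)) = -1974 - (1402 - 1*(-825)) = -1974 - (1402 + 825) = -1974 - 1*2227 = -1974 - 2227 = -4201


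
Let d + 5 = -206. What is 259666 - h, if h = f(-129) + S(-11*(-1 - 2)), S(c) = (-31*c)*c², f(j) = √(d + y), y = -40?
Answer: 1373713 - I*√251 ≈ 1.3737e+6 - 15.843*I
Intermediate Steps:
d = -211 (d = -5 - 206 = -211)
f(j) = I*√251 (f(j) = √(-211 - 40) = √(-251) = I*√251)
S(c) = -31*c³
h = -1114047 + I*√251 (h = I*√251 - 31*(-1331*(-1 - 2)³) = I*√251 - 31*(-11*(-3))³ = I*√251 - 31*33³ = I*√251 - 31*35937 = I*√251 - 1114047 = -1114047 + I*√251 ≈ -1.114e+6 + 15.843*I)
259666 - h = 259666 - (-1114047 + I*√251) = 259666 + (1114047 - I*√251) = 1373713 - I*√251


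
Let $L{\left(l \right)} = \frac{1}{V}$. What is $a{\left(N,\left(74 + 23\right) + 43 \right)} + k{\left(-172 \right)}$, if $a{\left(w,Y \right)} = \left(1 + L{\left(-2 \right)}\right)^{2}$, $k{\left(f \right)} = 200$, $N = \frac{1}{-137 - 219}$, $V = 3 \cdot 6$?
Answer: $\frac{65161}{324} \approx 201.11$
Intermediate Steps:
$V = 18$
$N = - \frac{1}{356}$ ($N = \frac{1}{-356} = - \frac{1}{356} \approx -0.002809$)
$L{\left(l \right)} = \frac{1}{18}$
$a{\left(w,Y \right)} = \frac{361}{324}$ ($a{\left(w,Y \right)} = \left(1 + \frac{1}{18}\right)^{2} = \left(\frac{19}{18}\right)^{2} = \frac{361}{324}$)
$a{\left(N,\left(74 + 23\right) + 43 \right)} + k{\left(-172 \right)} = \frac{361}{324} + 200 = \frac{65161}{324}$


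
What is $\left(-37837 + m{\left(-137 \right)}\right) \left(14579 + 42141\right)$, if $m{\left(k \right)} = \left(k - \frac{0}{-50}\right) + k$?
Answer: $-2161655920$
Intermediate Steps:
$m{\left(k \right)} = 2 k$ ($m{\left(k \right)} = \left(k - 0 \left(- \frac{1}{50}\right)\right) + k = \left(k - 0\right) + k = \left(k + 0\right) + k = k + k = 2 k$)
$\left(-37837 + m{\left(-137 \right)}\right) \left(14579 + 42141\right) = \left(-37837 + 2 \left(-137\right)\right) \left(14579 + 42141\right) = \left(-37837 - 274\right) 56720 = \left(-38111\right) 56720 = -2161655920$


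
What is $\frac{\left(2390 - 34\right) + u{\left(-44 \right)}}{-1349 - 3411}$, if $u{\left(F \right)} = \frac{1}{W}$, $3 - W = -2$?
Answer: $- \frac{99}{200} \approx -0.495$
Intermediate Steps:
$W = 5$ ($W = 3 - -2 = 3 + 2 = 5$)
$u{\left(F \right)} = \frac{1}{5}$
$\frac{\left(2390 - 34\right) + u{\left(-44 \right)}}{-1349 - 3411} = \frac{\left(2390 - 34\right) + \frac{1}{5}}{-1349 - 3411} = \frac{2356 + \frac{1}{5}}{-4760} = \frac{11781}{5} \left(- \frac{1}{4760}\right) = - \frac{99}{200}$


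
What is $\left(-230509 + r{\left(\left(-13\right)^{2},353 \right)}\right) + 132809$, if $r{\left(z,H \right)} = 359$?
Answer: $-97341$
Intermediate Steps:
$\left(-230509 + r{\left(\left(-13\right)^{2},353 \right)}\right) + 132809 = \left(-230509 + 359\right) + 132809 = -230150 + 132809 = -97341$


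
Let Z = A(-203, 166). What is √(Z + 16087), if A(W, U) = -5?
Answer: √16082 ≈ 126.81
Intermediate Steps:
Z = -5
√(Z + 16087) = √(-5 + 16087) = √16082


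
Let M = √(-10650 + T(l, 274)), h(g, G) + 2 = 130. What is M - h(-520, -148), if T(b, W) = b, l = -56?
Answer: -128 + I*√10706 ≈ -128.0 + 103.47*I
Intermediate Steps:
h(g, G) = 128 (h(g, G) = -2 + 130 = 128)
M = I*√10706 (M = √(-10650 - 56) = √(-10706) = I*√10706 ≈ 103.47*I)
M - h(-520, -148) = I*√10706 - 1*128 = I*√10706 - 128 = -128 + I*√10706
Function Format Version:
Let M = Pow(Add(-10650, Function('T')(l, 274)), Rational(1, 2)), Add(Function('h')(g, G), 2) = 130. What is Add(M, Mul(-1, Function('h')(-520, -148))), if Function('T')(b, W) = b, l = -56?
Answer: Add(-128, Mul(I, Pow(10706, Rational(1, 2)))) ≈ Add(-128.00, Mul(103.47, I))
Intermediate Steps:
Function('h')(g, G) = 128 (Function('h')(g, G) = Add(-2, 130) = 128)
M = Mul(I, Pow(10706, Rational(1, 2))) (M = Pow(Add(-10650, -56), Rational(1, 2)) = Pow(-10706, Rational(1, 2)) = Mul(I, Pow(10706, Rational(1, 2))) ≈ Mul(103.47, I))
Add(M, Mul(-1, Function('h')(-520, -148))) = Add(Mul(I, Pow(10706, Rational(1, 2))), Mul(-1, 128)) = Add(Mul(I, Pow(10706, Rational(1, 2))), -128) = Add(-128, Mul(I, Pow(10706, Rational(1, 2))))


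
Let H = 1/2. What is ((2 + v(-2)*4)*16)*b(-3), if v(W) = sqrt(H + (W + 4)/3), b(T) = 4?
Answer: 128 + 128*sqrt(42)/3 ≈ 404.51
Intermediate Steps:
H = 1/2 ≈ 0.50000
v(W) = sqrt(11/6 + W/3) (v(W) = sqrt(1/2 + (W + 4)/3) = sqrt(1/2 + (4 + W)/3) = sqrt(1/2 + (4/3 + W/3)) = sqrt(11/6 + W/3))
((2 + v(-2)*4)*16)*b(-3) = ((2 + (sqrt(66 + 12*(-2))/6)*4)*16)*4 = ((2 + (sqrt(66 - 24)/6)*4)*16)*4 = ((2 + (sqrt(42)/6)*4)*16)*4 = ((2 + 2*sqrt(42)/3)*16)*4 = (32 + 32*sqrt(42)/3)*4 = 128 + 128*sqrt(42)/3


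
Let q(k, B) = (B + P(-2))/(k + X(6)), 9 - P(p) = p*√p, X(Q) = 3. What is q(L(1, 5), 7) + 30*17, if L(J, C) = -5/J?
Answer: 502 - I*√2 ≈ 502.0 - 1.4142*I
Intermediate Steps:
P(p) = 9 - p^(3/2) (P(p) = 9 - p*√p = 9 - p^(3/2))
q(k, B) = (9 + B + 2*I*√2)/(3 + k) (q(k, B) = (B + (9 - (-2)^(3/2)))/(k + 3) = (B + (9 - (-2)*I*√2))/(3 + k) = (B + (9 + 2*I*√2))/(3 + k) = (9 + B + 2*I*√2)/(3 + k))
q(L(1, 5), 7) + 30*17 = (9 + 7 + 2*I*√2)/(3 - 5/1) + 30*17 = (16 + 2*I*√2)/(3 - 5*1) + 510 = (16 + 2*I*√2)/(3 - 5) + 510 = (16 + 2*I*√2)/(-2) + 510 = -(16 + 2*I*√2)/2 + 510 = (-8 - I*√2) + 510 = 502 - I*√2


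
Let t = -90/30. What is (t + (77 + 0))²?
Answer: 5476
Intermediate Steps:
t = -3 (t = -90*1/30 = -3)
(t + (77 + 0))² = (-3 + (77 + 0))² = (-3 + 77)² = 74² = 5476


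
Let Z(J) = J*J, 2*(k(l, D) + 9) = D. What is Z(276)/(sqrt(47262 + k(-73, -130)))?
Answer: 38088*sqrt(11797)/11797 ≈ 350.67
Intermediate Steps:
k(l, D) = -9 + D/2
Z(J) = J**2
Z(276)/(sqrt(47262 + k(-73, -130))) = 276**2/(sqrt(47262 + (-9 + (1/2)*(-130)))) = 76176/(sqrt(47262 + (-9 - 65))) = 76176/(sqrt(47262 - 74)) = 76176/(sqrt(47188)) = 76176/((2*sqrt(11797))) = 76176*(sqrt(11797)/23594) = 38088*sqrt(11797)/11797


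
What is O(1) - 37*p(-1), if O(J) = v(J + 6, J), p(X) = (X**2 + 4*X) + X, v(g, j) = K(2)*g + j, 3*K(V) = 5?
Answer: 482/3 ≈ 160.67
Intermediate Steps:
K(V) = 5/3 (K(V) = (1/3)*5 = 5/3)
v(g, j) = j + 5*g/3 (v(g, j) = 5*g/3 + j = j + 5*g/3)
p(X) = X**2 + 5*X
O(J) = 10 + 8*J/3 (O(J) = J + 5*(J + 6)/3 = J + 5*(6 + J)/3 = J + (10 + 5*J/3) = 10 + 8*J/3)
O(1) - 37*p(-1) = (10 + (8/3)*1) - (-37)*(5 - 1) = (10 + 8/3) - (-37)*4 = 38/3 - 37*(-4) = 38/3 + 148 = 482/3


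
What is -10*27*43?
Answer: -11610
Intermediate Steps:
-10*27*43 = -270*43 = -11610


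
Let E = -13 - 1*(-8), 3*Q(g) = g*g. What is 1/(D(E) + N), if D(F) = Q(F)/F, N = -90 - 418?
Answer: -3/1529 ≈ -0.0019621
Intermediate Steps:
Q(g) = g²/3 (Q(g) = (g*g)/3 = g²/3)
N = -508
E = -5 (E = -13 + 8 = -5)
D(F) = F/3 (D(F) = (F²/3)/F = F/3)
1/(D(E) + N) = 1/((⅓)*(-5) - 508) = 1/(-5/3 - 508) = 1/(-1529/3) = -3/1529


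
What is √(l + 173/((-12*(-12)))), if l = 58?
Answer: 5*√341/12 ≈ 7.6942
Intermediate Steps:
√(l + 173/((-12*(-12)))) = √(58 + 173/((-12*(-12)))) = √(58 + 173/144) = √(8525/144) = 5*√341/12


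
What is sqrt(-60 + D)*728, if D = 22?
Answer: 728*I*sqrt(38) ≈ 4487.7*I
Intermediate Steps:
sqrt(-60 + D)*728 = sqrt(-60 + 22)*728 = sqrt(-38)*728 = (I*sqrt(38))*728 = 728*I*sqrt(38)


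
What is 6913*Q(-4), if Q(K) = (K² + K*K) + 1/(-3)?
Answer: 656735/3 ≈ 2.1891e+5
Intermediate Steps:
Q(K) = -⅓ + 2*K² (Q(K) = (K² + K²) - ⅓ = 2*K² - ⅓ = -⅓ + 2*K²)
6913*Q(-4) = 6913*(-⅓ + 2*(-4)²) = 6913*(-⅓ + 2*16) = 6913*(-⅓ + 32) = 6913*(95/3) = 656735/3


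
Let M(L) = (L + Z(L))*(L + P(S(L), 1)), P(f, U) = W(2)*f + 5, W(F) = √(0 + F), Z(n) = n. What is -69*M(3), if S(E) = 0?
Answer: -3312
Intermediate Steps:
W(F) = √F
P(f, U) = 5 + f*√2 (P(f, U) = √2*f + 5 = f*√2 + 5 = 5 + f*√2)
M(L) = 2*L*(5 + L) (M(L) = (L + L)*(L + (5 + 0*√2)) = (2*L)*(L + (5 + 0)) = (2*L)*(L + 5) = (2*L)*(5 + L) = 2*L*(5 + L))
-69*M(3) = -69*2*3*(5 + 3) = -69*2*3*8 = -69*48 = -23*144 = -3312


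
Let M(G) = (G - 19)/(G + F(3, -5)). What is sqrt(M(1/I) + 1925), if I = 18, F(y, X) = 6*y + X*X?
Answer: 27*sqrt(66)/5 ≈ 43.870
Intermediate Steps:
F(y, X) = X**2 + 6*y (F(y, X) = 6*y + X**2 = X**2 + 6*y)
M(G) = (-19 + G)/(43 + G) (M(G) = (G - 19)/(G + ((-5)**2 + 6*3)) = (-19 + G)/(G + (25 + 18)) = (-19 + G)/(G + 43) = (-19 + G)/(43 + G))
sqrt(M(1/I) + 1925) = sqrt((-19 + 1/18)/(43 + 1/18) + 1925) = sqrt(-341/18/(775/18) + 1925) = sqrt((18/775)*(-341/18) + 1925) = sqrt(-11/25 + 1925) = sqrt(48114/25) = 27*sqrt(66)/5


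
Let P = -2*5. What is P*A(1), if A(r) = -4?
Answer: 40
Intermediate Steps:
P = -10
P*A(1) = -10*(-4) = 40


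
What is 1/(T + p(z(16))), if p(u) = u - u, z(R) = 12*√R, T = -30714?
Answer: -1/30714 ≈ -3.2558e-5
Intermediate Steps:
p(u) = 0
1/(T + p(z(16))) = 1/(-30714 + 0) = 1/(-30714) = -1/30714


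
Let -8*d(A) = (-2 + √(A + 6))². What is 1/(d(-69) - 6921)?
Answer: -8*I/(12*√7 + 55309*I) ≈ -0.00014464 - 8.3029e-8*I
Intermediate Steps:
d(A) = -(-2 + √(6 + A))²/8 (d(A) = -(-2 + √(A + 6))²/8 = -(-2 + √(6 + A))²/8)
1/(d(-69) - 6921) = 1/(-(-2 + √(6 - 69))²/8 - 6921) = 1/(-(-2 + √(-63))²/8 - 6921) = 1/(-(-2 + 3*I*√7)²/8 - 6921) = 1/(-6921 - (-2 + 3*I*√7)²/8)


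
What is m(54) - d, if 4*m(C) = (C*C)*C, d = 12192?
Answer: 27174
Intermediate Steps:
m(C) = C**3/4 (m(C) = ((C*C)*C)/4 = (C**2*C)/4 = C**3/4)
m(54) - d = (1/4)*54**3 - 1*12192 = (1/4)*157464 - 12192 = 39366 - 12192 = 27174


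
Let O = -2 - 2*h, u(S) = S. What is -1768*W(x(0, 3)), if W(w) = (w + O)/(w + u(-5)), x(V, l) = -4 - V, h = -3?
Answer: 0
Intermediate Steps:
O = 4 (O = -2 - 2*(-3) = -2 + 6 = 4)
W(w) = (4 + w)/(-5 + w) (W(w) = (w + 4)/(w - 5) = (4 + w)/(-5 + w))
-1768*W(x(0, 3)) = -1768*(4 + (-4 - 1*0))/(-5 + (-4 - 1*0)) = -1768*(4 + (-4 + 0))/(-5 + (-4 + 0)) = -1768*(4 - 4)/(-5 - 4) = -1768*0/(-9) = -(-1768)*0/9 = -1768*0 = 0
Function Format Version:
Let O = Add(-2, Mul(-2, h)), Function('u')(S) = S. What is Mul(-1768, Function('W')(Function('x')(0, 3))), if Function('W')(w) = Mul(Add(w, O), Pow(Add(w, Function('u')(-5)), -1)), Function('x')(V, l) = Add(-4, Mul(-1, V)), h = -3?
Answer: 0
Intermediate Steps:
O = 4 (O = Add(-2, Mul(-2, -3)) = Add(-2, 6) = 4)
Function('W')(w) = Mul(Pow(Add(-5, w), -1), Add(4, w)) (Function('W')(w) = Mul(Add(w, 4), Pow(Add(w, -5), -1)) = Mul(Add(4, w), Pow(Add(-5, w), -1)) = Mul(Pow(Add(-5, w), -1), Add(4, w)))
Mul(-1768, Function('W')(Function('x')(0, 3))) = Mul(-1768, Mul(Pow(Add(-5, Add(-4, Mul(-1, 0))), -1), Add(4, Add(-4, Mul(-1, 0))))) = Mul(-1768, Mul(Pow(Add(-5, Add(-4, 0)), -1), Add(4, Add(-4, 0)))) = Mul(-1768, Mul(Pow(Add(-5, -4), -1), Add(4, -4))) = Mul(-1768, Mul(Pow(-9, -1), 0)) = Mul(-1768, Mul(Rational(-1, 9), 0)) = Mul(-1768, 0) = 0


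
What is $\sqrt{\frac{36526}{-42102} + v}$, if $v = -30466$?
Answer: $\frac{i \sqrt{1500136429831}}{7017} \approx 174.55 i$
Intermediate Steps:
$\sqrt{\frac{36526}{-42102} + v} = \sqrt{\frac{36526}{-42102} - 30466} = \sqrt{36526 \left(- \frac{1}{42102}\right) - 30466} = \sqrt{- \frac{18263}{21051} - 30466} = \sqrt{- \frac{641358029}{21051}} = \frac{i \sqrt{1500136429831}}{7017}$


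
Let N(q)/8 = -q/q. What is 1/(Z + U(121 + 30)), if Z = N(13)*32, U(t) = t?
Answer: -1/105 ≈ -0.0095238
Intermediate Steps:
N(q) = -8 (N(q) = 8*(-q/q) = 8*(-1*1) = 8*(-1) = -8)
Z = -256 (Z = -8*32 = -256)
1/(Z + U(121 + 30)) = 1/(-256 + (121 + 30)) = 1/(-256 + 151) = 1/(-105) = -1/105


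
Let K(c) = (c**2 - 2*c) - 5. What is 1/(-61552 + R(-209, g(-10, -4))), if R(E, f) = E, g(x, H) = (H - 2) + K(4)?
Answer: -1/61761 ≈ -1.6191e-5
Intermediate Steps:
K(c) = -5 + c**2 - 2*c
g(x, H) = 1 + H (g(x, H) = (H - 2) + (-5 + 4**2 - 2*4) = (-2 + H) + (-5 + 16 - 8) = (-2 + H) + 3 = 1 + H)
1/(-61552 + R(-209, g(-10, -4))) = 1/(-61552 - 209) = 1/(-61761) = -1/61761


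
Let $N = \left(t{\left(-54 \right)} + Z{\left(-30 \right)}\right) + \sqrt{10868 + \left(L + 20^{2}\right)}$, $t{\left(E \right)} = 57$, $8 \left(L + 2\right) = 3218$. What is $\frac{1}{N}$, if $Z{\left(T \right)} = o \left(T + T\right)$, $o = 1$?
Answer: $\frac{12}{46637} + \frac{2 \sqrt{46673}}{46637} \approx 0.009522$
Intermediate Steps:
$L = \frac{1601}{4}$ ($L = -2 + \frac{1}{8} \cdot 3218 = -2 + \frac{1609}{4} = \frac{1601}{4} \approx 400.25$)
$Z{\left(T \right)} = 2 T$ ($Z{\left(T \right)} = 1 \left(T + T\right) = 1 \cdot 2 T = 2 T$)
$N = -3 + \frac{\sqrt{46673}}{2}$ ($N = \left(57 + 2 \left(-30\right)\right) + \sqrt{10868 + \left(\frac{1601}{4} + 20^{2}\right)} = \left(57 - 60\right) + \sqrt{10868 + \left(\frac{1601}{4} + 400\right)} = -3 + \sqrt{10868 + \frac{3201}{4}} = -3 + \sqrt{\frac{46673}{4}} = -3 + \frac{\sqrt{46673}}{2} \approx 105.02$)
$\frac{1}{N} = \frac{1}{-3 + \frac{\sqrt{46673}}{2}}$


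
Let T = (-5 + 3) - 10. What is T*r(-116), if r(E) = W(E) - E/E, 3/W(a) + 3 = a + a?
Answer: 2856/235 ≈ 12.153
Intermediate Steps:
T = -12 (T = -2 - 10 = -12)
W(a) = 3/(-3 + 2*a) (W(a) = 3/(-3 + (a + a)) = 3/(-3 + 2*a))
r(E) = -1 + 3/(-3 + 2*E) (r(E) = 3/(-3 + 2*E) - E/E = 3/(-3 + 2*E) - 1*1 = 3/(-3 + 2*E) - 1 = -1 + 3/(-3 + 2*E))
T*r(-116) = -24*(3 - 1*(-116))/(-3 + 2*(-116)) = -24*(3 + 116)/(-3 - 232) = -24*119/(-235) = -24*(-1)*119/235 = -12*(-238/235) = 2856/235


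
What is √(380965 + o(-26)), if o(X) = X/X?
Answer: √380966 ≈ 617.22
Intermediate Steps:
o(X) = 1
√(380965 + o(-26)) = √(380965 + 1) = √380966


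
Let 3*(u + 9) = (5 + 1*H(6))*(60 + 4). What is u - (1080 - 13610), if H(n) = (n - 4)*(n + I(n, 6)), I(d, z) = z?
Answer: 39419/3 ≈ 13140.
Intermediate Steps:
H(n) = (-4 + n)*(6 + n) (H(n) = (n - 4)*(n + 6) = (-4 + n)*(6 + n))
u = 1829/3 (u = -9 + ((5 + 1*(-24 + 6² + 2*6))*(60 + 4))/3 = -9 + ((5 + 1*(-24 + 36 + 12))*64)/3 = -9 + ((5 + 1*24)*64)/3 = -9 + ((5 + 24)*64)/3 = -9 + (29*64)/3 = -9 + (⅓)*1856 = -9 + 1856/3 = 1829/3 ≈ 609.67)
u - (1080 - 13610) = 1829/3 - (1080 - 13610) = 1829/3 - 1*(-12530) = 1829/3 + 12530 = 39419/3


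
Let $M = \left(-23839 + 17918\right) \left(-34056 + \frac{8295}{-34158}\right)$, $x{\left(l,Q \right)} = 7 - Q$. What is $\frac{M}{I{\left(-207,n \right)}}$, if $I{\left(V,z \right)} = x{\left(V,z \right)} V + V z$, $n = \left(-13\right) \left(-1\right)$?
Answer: $- \frac{2295952899901}{16498314} \approx -1.3916 \cdot 10^{5}$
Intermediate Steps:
$n = 13$
$I{\left(V,z \right)} = V z + V \left(7 - z\right)$ ($I{\left(V,z \right)} = \left(7 - z\right) V + V z = V \left(7 - z\right) + V z = V z + V \left(7 - z\right)$)
$M = \frac{2295952899901}{11386}$ ($M = - 5921 \left(-34056 + 8295 \left(- \frac{1}{34158}\right)\right) = - 5921 \left(-34056 - \frac{2765}{11386}\right) = \left(-5921\right) \left(- \frac{387764381}{11386}\right) = \frac{2295952899901}{11386} \approx 2.0165 \cdot 10^{8}$)
$\frac{M}{I{\left(-207,n \right)}} = \frac{2295952899901}{11386 \cdot 7 \left(-207\right)} = \frac{2295952899901}{11386 \left(-1449\right)} = \frac{2295952899901}{11386} \left(- \frac{1}{1449}\right) = - \frac{2295952899901}{16498314}$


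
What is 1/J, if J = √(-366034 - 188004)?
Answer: -I*√554038/554038 ≈ -0.0013435*I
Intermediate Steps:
J = I*√554038 (J = √(-554038) = I*√554038 ≈ 744.34*I)
1/J = 1/(I*√554038) = -I*√554038/554038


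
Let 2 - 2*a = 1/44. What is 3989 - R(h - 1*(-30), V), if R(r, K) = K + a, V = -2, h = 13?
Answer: 351121/88 ≈ 3990.0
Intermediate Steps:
a = 87/88 (a = 1 - 1/2/44 = 1 - 1/2*1/44 = 1 - 1/88 = 87/88 ≈ 0.98864)
R(r, K) = 87/88 + K (R(r, K) = K + 87/88 = 87/88 + K)
3989 - R(h - 1*(-30), V) = 3989 - (87/88 - 2) = 3989 - 1*(-89/88) = 3989 + 89/88 = 351121/88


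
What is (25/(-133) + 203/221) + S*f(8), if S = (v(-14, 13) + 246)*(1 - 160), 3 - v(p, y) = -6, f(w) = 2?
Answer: -2383456896/29393 ≈ -81089.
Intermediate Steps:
v(p, y) = 9 (v(p, y) = 3 - 1*(-6) = 3 + 6 = 9)
S = -40545 (S = (9 + 246)*(1 - 160) = 255*(-159) = -40545)
(25/(-133) + 203/221) + S*f(8) = (25/(-133) + 203/221) - 40545*2 = (25*(-1/133) + 203*(1/221)) - 81090 = (-25/133 + 203/221) - 81090 = 21474/29393 - 81090 = -2383456896/29393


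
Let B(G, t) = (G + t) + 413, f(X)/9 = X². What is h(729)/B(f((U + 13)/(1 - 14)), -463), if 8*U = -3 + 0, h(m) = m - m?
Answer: 0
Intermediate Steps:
h(m) = 0
U = -3/8 (U = (-3 + 0)/8 = (⅛)*(-3) = -3/8 ≈ -0.37500)
f(X) = 9*X²
B(G, t) = 413 + G + t
h(729)/B(f((U + 13)/(1 - 14)), -463) = 0/(413 + 9*((-3/8 + 13)/(1 - 14))² - 463) = 0/(413 + 9*((101/8)/(-13))² - 463) = 0/(413 + 9*((101/8)*(-1/13))² - 463) = 0/(413 + 9*(-101/104)² - 463) = 0/(413 + 9*(10201/10816) - 463) = 0/(413 + 91809/10816 - 463) = 0/(-448991/10816) = 0*(-10816/448991) = 0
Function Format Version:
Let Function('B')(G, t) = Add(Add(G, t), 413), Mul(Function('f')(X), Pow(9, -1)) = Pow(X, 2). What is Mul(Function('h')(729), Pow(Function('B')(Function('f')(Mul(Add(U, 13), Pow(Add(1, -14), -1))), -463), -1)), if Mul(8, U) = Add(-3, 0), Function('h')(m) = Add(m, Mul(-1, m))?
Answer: 0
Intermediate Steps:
Function('h')(m) = 0
U = Rational(-3, 8) (U = Mul(Rational(1, 8), Add(-3, 0)) = Mul(Rational(1, 8), -3) = Rational(-3, 8) ≈ -0.37500)
Function('f')(X) = Mul(9, Pow(X, 2))
Function('B')(G, t) = Add(413, G, t)
Mul(Function('h')(729), Pow(Function('B')(Function('f')(Mul(Add(U, 13), Pow(Add(1, -14), -1))), -463), -1)) = Mul(0, Pow(Add(413, Mul(9, Pow(Mul(Add(Rational(-3, 8), 13), Pow(Add(1, -14), -1)), 2)), -463), -1)) = Mul(0, Pow(Add(413, Mul(9, Pow(Mul(Rational(101, 8), Pow(-13, -1)), 2)), -463), -1)) = Mul(0, Pow(Add(413, Mul(9, Pow(Mul(Rational(101, 8), Rational(-1, 13)), 2)), -463), -1)) = Mul(0, Pow(Add(413, Mul(9, Pow(Rational(-101, 104), 2)), -463), -1)) = Mul(0, Pow(Add(413, Mul(9, Rational(10201, 10816)), -463), -1)) = Mul(0, Pow(Add(413, Rational(91809, 10816), -463), -1)) = Mul(0, Pow(Rational(-448991, 10816), -1)) = Mul(0, Rational(-10816, 448991)) = 0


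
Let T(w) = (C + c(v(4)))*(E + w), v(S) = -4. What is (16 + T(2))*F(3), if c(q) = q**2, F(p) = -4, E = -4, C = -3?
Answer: 40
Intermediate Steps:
T(w) = -52 + 13*w (T(w) = (-3 + (-4)**2)*(-4 + w) = (-3 + 16)*(-4 + w) = 13*(-4 + w) = -52 + 13*w)
(16 + T(2))*F(3) = (16 + (-52 + 13*2))*(-4) = (16 + (-52 + 26))*(-4) = (16 - 26)*(-4) = -10*(-4) = 40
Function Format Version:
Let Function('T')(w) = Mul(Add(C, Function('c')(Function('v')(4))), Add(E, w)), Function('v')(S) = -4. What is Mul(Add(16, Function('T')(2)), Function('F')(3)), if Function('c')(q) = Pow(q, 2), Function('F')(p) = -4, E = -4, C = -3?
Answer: 40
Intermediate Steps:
Function('T')(w) = Add(-52, Mul(13, w)) (Function('T')(w) = Mul(Add(-3, Pow(-4, 2)), Add(-4, w)) = Mul(Add(-3, 16), Add(-4, w)) = Mul(13, Add(-4, w)) = Add(-52, Mul(13, w)))
Mul(Add(16, Function('T')(2)), Function('F')(3)) = Mul(Add(16, Add(-52, Mul(13, 2))), -4) = Mul(Add(16, Add(-52, 26)), -4) = Mul(Add(16, -26), -4) = Mul(-10, -4) = 40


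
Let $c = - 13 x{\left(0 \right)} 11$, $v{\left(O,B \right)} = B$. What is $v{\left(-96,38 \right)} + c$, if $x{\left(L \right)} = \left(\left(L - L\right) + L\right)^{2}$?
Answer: $38$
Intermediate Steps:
$x{\left(L \right)} = L^{2}$ ($x{\left(L \right)} = \left(0 + L\right)^{2} = L^{2}$)
$c = 0$ ($c = - 13 \cdot 0^{2} \cdot 11 = \left(-13\right) 0 \cdot 11 = 0 \cdot 11 = 0$)
$v{\left(-96,38 \right)} + c = 38 + 0 = 38$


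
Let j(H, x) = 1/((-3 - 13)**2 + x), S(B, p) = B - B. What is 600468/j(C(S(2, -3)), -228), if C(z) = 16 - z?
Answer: 16813104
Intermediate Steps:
S(B, p) = 0
j(H, x) = 1/(256 + x) (j(H, x) = 1/((-16)**2 + x) = 1/(256 + x))
600468/j(C(S(2, -3)), -228) = 600468/(1/(256 - 228)) = 600468/(1/28) = 600468*28 = 16813104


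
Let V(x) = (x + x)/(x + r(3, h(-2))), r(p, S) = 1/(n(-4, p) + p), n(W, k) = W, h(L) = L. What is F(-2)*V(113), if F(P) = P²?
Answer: 113/14 ≈ 8.0714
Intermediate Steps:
r(p, S) = 1/(-4 + p)
V(x) = 2*x/(-1 + x) (V(x) = (x + x)/(x + 1/(-4 + 3)) = (2*x)/(x + 1/(-1)) = (2*x)/(x - 1) = (2*x)/(-1 + x) = 2*x/(-1 + x))
F(-2)*V(113) = (-2)²*(2*113/(-1 + 113)) = 4*(2*113/112) = 4*(2*113*(1/112)) = 4*(113/56) = 113/14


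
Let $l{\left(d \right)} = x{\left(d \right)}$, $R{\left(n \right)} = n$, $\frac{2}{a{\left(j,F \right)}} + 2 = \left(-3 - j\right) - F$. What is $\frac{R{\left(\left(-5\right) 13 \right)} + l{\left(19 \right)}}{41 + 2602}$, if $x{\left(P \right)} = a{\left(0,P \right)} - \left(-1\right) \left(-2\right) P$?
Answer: $- \frac{1237}{31716} \approx -0.039002$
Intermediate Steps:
$a{\left(j,F \right)} = \frac{2}{-5 - F - j}$ ($a{\left(j,F \right)} = \frac{2}{-2 - \left(3 + F + j\right)} = \frac{2}{-5 - F - j}$)
$x{\left(P \right)} = - 2 P - \frac{2}{5 + P}$ ($x{\left(P \right)} = - \frac{2}{5 + P + 0} - \left(-1\right) \left(-2\right) P = - \frac{2}{5 + P} - 2 P = - 2 P - \frac{2}{5 + P}$)
$l{\left(d \right)} = \frac{2 \left(-1 - d \left(5 + d\right)\right)}{5 + d}$
$\frac{R{\left(\left(-5\right) 13 \right)} + l{\left(19 \right)}}{41 + 2602} = \frac{\left(-5\right) 13 + \frac{2 \left(-1 - 19 \left(5 + 19\right)\right)}{5 + 19}}{41 + 2602} = \frac{-65 + \frac{2 \left(-1 - 19 \cdot 24\right)}{24}}{2643} = \left(-65 + 2 \cdot \frac{1}{24} \left(-1 - 456\right)\right) \frac{1}{2643} = \left(-65 + 2 \cdot \frac{1}{24} \left(-457\right)\right) \frac{1}{2643} = \left(-65 - \frac{457}{12}\right) \frac{1}{2643} = \left(- \frac{1237}{12}\right) \frac{1}{2643} = - \frac{1237}{31716}$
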